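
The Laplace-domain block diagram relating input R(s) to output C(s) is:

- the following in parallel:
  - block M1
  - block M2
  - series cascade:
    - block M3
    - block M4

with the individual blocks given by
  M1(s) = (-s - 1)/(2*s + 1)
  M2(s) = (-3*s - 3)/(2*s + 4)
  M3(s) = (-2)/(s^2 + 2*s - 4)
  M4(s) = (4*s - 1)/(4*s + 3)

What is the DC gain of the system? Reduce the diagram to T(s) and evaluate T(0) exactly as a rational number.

Answer: -23/12

Working:
Step 1 - cascade M3, M4; result (2 - 8*s)/(4*s^3 + 11*s^2 - 10*s - 12)
Step 2 - combine M1, M2, (M3*M4) in parallel; result (-32*s^5 - 148*s^4 - 145*s^3 + 97*s^2 + 238*s + 92)/(16*s^5 + 84*s^4 + 86*s^3 - 104*s^2 - 160*s - 48)
Evaluating the step-2 result (the overall T(s)) at s = 0 gives T(0) = 92/(-48) = -23/12.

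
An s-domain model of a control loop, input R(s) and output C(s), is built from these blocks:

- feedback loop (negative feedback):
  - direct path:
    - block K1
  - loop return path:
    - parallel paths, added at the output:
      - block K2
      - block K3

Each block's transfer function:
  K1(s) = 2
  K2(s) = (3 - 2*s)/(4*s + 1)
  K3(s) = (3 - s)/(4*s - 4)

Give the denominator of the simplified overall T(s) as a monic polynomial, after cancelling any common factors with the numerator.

The answer is s^2 - 25*s/4 + 11/4.

Reasoning:
[1] add K2, K3 (parallel): (-12*s^2 + 31*s - 9)/(16*s^2 - 12*s - 4)
[2] reduce the feedback loop with forward K1 and return (K2+K3): (-16*s^2 + 12*s + 4)/(4*s^2 - 25*s + 11)
Step 2 gives the fully reduced T(s), with no common factor left to cancel. The denominator's leading coefficient is 4, so divide each of its coefficients by 4 to get the monic form.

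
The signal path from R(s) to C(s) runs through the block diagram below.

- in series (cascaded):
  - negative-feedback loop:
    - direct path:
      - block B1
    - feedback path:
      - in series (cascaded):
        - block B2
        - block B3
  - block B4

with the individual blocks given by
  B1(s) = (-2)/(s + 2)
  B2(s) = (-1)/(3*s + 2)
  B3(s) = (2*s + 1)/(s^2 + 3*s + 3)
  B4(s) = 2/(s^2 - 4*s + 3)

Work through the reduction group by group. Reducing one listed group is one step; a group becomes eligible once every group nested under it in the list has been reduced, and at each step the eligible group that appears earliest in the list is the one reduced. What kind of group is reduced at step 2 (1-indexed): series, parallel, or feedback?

Step 1. cascade B2, B3
Step 2. collapse the loop (B1 forward, (B2*B3) return)
Step 3. reduce the series chain [B1/(1+B1*(B2*B3))], B4
Step 2 collapses a feedback group.

Therefore the answer is feedback.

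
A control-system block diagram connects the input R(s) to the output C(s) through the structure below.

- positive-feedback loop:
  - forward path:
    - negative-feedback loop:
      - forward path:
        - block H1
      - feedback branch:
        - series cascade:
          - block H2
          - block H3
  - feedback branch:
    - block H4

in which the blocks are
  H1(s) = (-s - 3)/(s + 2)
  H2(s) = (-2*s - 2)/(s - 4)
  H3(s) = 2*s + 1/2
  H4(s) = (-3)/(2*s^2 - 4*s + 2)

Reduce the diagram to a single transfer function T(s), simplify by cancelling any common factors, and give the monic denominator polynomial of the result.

Reducing step by step:

Step 1. series reduction of H2, H3: (-4*s^2 - 5*s - 1)/(s - 4)
Step 2. close the feedback loop around H1, (H2*H3): (-s^2 + s + 12)/(4*s^3 + 18*s^2 + 14*s - 5)
Step 3. collapse the loop ([H1/(1+H1*(H2*H3))] forward, H4 return): (-2*s^4 + 6*s^3 + 18*s^2 - 46*s + 24)/(8*s^5 + 20*s^4 - 36*s^3 - 33*s^2 + 51*s + 26)
That last expression is T(s), already simplified. Scaling its denominator by 1/8 (the reciprocal of the leading coefficient) yields the monic denominator.

Answer: s^5 + 5*s^4/2 - 9*s^3/2 - 33*s^2/8 + 51*s/8 + 13/4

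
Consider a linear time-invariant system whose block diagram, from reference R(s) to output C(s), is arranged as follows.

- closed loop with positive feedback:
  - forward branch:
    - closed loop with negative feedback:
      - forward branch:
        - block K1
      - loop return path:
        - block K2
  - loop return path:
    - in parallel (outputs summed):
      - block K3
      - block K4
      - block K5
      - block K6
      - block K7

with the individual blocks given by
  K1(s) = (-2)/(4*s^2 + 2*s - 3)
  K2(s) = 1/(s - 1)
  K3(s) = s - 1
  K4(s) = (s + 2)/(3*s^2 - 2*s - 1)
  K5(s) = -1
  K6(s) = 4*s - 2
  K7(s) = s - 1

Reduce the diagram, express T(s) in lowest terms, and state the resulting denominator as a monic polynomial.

Reducing step by step:

Step 1. close the feedback loop around K1, K2 -> (2 - 2*s)/(4*s^3 - 2*s^2 - 5*s + 1)
Step 2. combine K3, K4, K5, K6, K7 in parallel -> (18*s^3 - 27*s^2 + 5*s + 7)/(3*s^2 - 2*s - 1)
Step 3. reduce the feedback loop with forward [K1/(1+K1*K2)] and return (K3+K4+K5+K6+K7) -> (-6*s^2 + 4*s + 2)/(12*s^4 + 34*s^3 - 71*s^2 + 8*s + 15)
That last expression is T(s), already simplified. Scaling its denominator by 1/12 (the reciprocal of the leading coefficient) yields the monic denominator.

Answer: s^4 + 17*s^3/6 - 71*s^2/12 + 2*s/3 + 5/4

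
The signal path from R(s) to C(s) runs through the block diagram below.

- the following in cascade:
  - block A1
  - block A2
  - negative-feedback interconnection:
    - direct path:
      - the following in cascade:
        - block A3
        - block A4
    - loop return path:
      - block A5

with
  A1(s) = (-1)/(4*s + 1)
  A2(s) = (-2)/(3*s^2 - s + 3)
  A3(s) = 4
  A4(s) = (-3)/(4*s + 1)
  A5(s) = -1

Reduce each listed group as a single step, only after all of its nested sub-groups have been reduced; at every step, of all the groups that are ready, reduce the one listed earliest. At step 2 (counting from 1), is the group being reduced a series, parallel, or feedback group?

The answer is feedback.

Reasoning:
Step 1 - combine A3, A4 in series
Step 2 - collapse the loop ((A3*A4) forward, A5 return)
Step 3 - multiply A1, A2, [(A3*A4)/(1+(A3*A4)*A5)] (series)
Step 2 collapses a feedback group.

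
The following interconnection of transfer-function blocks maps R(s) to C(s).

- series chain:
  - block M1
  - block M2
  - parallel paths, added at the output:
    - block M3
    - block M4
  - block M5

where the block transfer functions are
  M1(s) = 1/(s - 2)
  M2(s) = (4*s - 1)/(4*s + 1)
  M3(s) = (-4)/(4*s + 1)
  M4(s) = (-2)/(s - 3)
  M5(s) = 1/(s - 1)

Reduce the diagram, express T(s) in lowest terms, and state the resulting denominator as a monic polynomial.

The answer is s^5 - 11*s^4/2 + 129*s^3/16 - 7*s^2/8 - 37*s/16 - 3/8.

Reasoning:
Step 1: reduce the parallel group M3, M4: (10 - 12*s)/(4*s^2 - 11*s - 3)
Step 2: cascade M1, M2, (M3+M4), M5: (-48*s^2 + 52*s - 10)/(16*s^5 - 88*s^4 + 129*s^3 - 14*s^2 - 37*s - 6)
That last expression is T(s), already simplified. Scaling its denominator by 1/16 (the reciprocal of the leading coefficient) yields the monic denominator.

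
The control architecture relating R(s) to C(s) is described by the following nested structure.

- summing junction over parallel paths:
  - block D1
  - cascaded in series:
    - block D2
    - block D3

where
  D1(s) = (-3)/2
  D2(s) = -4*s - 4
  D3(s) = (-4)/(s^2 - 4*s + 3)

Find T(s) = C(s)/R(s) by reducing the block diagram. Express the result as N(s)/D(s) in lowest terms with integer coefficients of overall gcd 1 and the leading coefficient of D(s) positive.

Step 1: series reduction of D2, D3; result (16*s + 16)/(s^2 - 4*s + 3)
Step 2: combine D1, (D2*D3) in parallel - this is the overall T(s), already in the required normalized form

Therefore the answer is (-3*s^2 + 44*s + 23)/(2*s^2 - 8*s + 6).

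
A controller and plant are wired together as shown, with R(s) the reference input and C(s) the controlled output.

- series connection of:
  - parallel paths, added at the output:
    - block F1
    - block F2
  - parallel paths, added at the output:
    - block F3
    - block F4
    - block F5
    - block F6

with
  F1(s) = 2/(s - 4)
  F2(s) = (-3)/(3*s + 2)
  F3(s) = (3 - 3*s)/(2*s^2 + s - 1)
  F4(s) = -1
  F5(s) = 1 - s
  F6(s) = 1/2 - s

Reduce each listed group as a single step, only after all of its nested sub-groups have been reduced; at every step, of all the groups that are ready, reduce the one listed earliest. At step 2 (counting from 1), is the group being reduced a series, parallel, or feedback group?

1. combine F1, F2 in parallel
2. add F3, F4, F5, F6 (parallel)
3. reduce the series chain (F1+F2), (F3+F4+F5+F6)
At step 2 the group reduced is parallel.

Answer: parallel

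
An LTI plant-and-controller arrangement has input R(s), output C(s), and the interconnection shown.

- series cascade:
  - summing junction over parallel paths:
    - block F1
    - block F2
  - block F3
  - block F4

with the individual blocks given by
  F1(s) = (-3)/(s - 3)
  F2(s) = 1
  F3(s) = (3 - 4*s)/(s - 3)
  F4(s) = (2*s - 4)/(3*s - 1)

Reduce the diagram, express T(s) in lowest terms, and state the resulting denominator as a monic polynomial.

Step 1 - reduce the parallel group F1, F2; result (s - 6)/(s - 3)
Step 2 - series reduction of (F1+F2), F3, F4; result (-8*s^3 + 70*s^2 - 144*s + 72)/(3*s^3 - 19*s^2 + 33*s - 9)
Step 2 gives the fully reduced T(s), with no common factor left to cancel. The denominator's leading coefficient is 3, so divide each of its coefficients by 3 to get the monic form.

Hence the answer: s^3 - 19*s^2/3 + 11*s - 3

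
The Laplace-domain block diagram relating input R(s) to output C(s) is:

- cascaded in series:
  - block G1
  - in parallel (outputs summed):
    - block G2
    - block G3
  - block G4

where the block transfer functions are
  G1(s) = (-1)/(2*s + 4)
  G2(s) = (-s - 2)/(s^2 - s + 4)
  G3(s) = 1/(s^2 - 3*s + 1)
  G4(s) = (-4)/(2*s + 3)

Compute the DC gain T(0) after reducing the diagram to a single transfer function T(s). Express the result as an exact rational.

Step 1 - parallel reduction of G2, G3 gives (-s^3 + 2*s^2 + 4*s + 2)/(s^4 - 4*s^3 + 8*s^2 - 13*s + 4)
Step 2 - series reduction of G1, (G2+G3), G4 gives (-2*s^3 + 4*s^2 + 8*s + 4)/(2*s^6 - s^5 - 6*s^4 + 6*s^3 - 35*s^2 - 50*s + 24)
The step-2 result is T(s). Setting s = 0: T(0) = 4/24 = 1/6.

Final answer: 1/6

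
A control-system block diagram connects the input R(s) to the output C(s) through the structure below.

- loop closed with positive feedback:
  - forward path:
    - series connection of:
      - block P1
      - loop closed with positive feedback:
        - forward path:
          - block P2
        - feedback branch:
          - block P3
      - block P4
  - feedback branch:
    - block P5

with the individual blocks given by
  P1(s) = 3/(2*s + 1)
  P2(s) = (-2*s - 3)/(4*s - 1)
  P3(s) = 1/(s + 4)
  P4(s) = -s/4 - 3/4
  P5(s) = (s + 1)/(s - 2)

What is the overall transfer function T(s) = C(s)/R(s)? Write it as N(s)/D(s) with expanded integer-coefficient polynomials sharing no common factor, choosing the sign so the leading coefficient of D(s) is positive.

First reduce the diagram to T(s).

Step 1 - apply the feedback formula to P2, P3; result (-2*s^2 - 11*s - 12)/(4*s^2 + 17*s - 1)
Step 2 - series reduction of P1, [P2/(1-P2*P3)], P4; result (6*s^3 + 51*s^2 + 135*s + 108)/(32*s^3 + 152*s^2 + 60*s - 4)
Step 3 - collapse the loop ((P1*[P2/(1-P2*P3)]*P4) forward, P5 return): this yields T(s), and no further normalization is needed

Answer: (6*s^4 + 39*s^3 + 33*s^2 - 162*s - 216)/(26*s^4 + 31*s^3 - 430*s^2 - 367*s - 100)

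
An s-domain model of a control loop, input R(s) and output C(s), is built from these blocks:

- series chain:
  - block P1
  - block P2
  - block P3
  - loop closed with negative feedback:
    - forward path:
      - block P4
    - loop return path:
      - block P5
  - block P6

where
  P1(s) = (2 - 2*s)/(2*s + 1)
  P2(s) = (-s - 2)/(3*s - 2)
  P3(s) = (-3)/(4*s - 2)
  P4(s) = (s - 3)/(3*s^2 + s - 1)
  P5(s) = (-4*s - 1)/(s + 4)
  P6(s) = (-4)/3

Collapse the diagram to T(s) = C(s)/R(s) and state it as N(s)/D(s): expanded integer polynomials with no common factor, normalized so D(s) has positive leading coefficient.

Step 1. apply the feedback formula to P4, P5 = (s^2 + s - 12)/(3*s^3 + 9*s^2 + 14*s - 1)
Step 2. series reduction of P1, P2, P3, [P4/(1+P4*P5)], P6, giving the overall T(s)

Therefore the answer is (4*s^4 + 8*s^3 - 52*s^2 - 56*s + 96)/(36*s^6 + 84*s^5 + 87*s^4 - 145*s^3 - 16*s^2 + 31*s - 2).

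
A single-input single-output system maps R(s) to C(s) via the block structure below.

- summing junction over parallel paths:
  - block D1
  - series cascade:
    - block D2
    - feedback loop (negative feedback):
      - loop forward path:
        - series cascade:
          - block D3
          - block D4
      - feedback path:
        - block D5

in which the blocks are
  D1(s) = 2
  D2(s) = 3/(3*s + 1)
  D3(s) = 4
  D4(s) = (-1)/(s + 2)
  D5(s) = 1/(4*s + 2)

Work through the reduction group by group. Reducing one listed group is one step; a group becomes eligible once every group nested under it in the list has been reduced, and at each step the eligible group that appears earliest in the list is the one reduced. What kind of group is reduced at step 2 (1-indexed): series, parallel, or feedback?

Reducing step by step:

Step 1. series reduction of D3, D4
Step 2. close the feedback loop around (D3*D4), D5
Step 3. multiply D2, [(D3*D4)/(1+(D3*D4)*D5)] (series)
Step 4. sum the parallel branches D1, (D2*[(D3*D4)/(1+(D3*D4)*D5)])
The group at step 2 is a feedback group.

Answer: feedback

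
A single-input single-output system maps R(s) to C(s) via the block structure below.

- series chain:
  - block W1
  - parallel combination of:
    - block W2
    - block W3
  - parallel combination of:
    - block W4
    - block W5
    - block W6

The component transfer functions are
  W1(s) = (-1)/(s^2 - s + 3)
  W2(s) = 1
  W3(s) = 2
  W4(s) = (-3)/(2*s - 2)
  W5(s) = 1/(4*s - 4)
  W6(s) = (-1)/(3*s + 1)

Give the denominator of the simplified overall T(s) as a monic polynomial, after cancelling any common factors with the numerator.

Reducing step by step:

Step 1. combine W2, W3 in parallel = 3
Step 2. sum the parallel branches W4, W5, W6 = (-19*s - 1)/(12*s^2 - 8*s - 4)
Step 3. cascade W1, (W2+W3), (W4+W5+W6) = (57*s + 3)/(12*s^4 - 20*s^3 + 40*s^2 - 20*s - 12)
No further cancellation is possible in the step-3 result, so that is T(s). Its denominator becomes monic after dividing by the leading coefficient 12.

Answer: s^4 - 5*s^3/3 + 10*s^2/3 - 5*s/3 - 1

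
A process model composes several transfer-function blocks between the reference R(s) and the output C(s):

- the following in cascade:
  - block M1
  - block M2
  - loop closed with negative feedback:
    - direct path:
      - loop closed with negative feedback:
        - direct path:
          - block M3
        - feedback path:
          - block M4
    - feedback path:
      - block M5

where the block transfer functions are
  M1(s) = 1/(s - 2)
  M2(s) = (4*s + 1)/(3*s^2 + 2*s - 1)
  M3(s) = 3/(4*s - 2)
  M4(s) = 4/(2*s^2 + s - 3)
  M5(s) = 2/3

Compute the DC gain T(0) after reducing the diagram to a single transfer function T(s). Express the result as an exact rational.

Reducing step by step:

Step 1. reduce the feedback loop with forward M3 and return M4 -> (6*s^2 + 3*s - 9)/(8*s^3 - 14*s + 18)
Step 2. feedback reduction of [M3/(1+M3*M4)], M5 -> (6*s^2 + 3*s - 9)/(8*s^3 + 4*s^2 - 12*s + 12)
Step 3. combine M1, M2, [[M3/(1+M3*M4)]/(1+[M3/(1+M3*M4)]*M5)] in series -> (24*s^3 + 18*s^2 - 33*s - 9)/(24*s^6 - 20*s^5 - 92*s^4 + 80*s^3 + 20*s^2 - 84*s + 24)
The step-3 result is T(s). Setting s = 0: T(0) = -9/24 = -3/8.

Answer: -3/8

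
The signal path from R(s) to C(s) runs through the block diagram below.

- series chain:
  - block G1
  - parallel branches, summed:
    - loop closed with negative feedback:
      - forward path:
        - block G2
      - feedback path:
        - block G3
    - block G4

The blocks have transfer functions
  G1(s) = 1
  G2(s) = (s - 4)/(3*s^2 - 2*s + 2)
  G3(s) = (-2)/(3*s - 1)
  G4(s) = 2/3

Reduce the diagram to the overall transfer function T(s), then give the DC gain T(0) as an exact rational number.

Answer: 4/3

Working:
Step 1: feedback reduction of G2, G3; result (3*s^2 - 13*s + 4)/(9*s^3 - 9*s^2 + 6*s + 6)
Step 2: combine [G2/(1+G2*G3)], G4 in parallel; result (6*s^3 - 3*s^2 - 9*s + 8)/(9*s^3 - 9*s^2 + 6*s + 6)
Step 3: combine G1, ([G2/(1+G2*G3)]+G4) in series; result (6*s^3 - 3*s^2 - 9*s + 8)/(9*s^3 - 9*s^2 + 6*s + 6)
The step-3 result is T(s). Setting s = 0: T(0) = 8/6 = 4/3.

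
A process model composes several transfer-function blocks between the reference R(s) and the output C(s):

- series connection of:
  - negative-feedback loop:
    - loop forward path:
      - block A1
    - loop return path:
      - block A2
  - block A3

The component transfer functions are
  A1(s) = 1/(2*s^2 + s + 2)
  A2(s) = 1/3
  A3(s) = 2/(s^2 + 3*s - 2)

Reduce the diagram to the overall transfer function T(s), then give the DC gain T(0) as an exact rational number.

[1] reduce the feedback loop with forward A1 and return A2, giving 3/(6*s^2 + 3*s + 7)
[2] cascade [A1/(1+A1*A2)], A3, giving 6/(6*s^4 + 21*s^3 + 4*s^2 + 15*s - 14)
That last expression is T(s); at s = 0 only the constant terms survive, so T(0) = 6/(-14) = -3/7.

Hence the answer: -3/7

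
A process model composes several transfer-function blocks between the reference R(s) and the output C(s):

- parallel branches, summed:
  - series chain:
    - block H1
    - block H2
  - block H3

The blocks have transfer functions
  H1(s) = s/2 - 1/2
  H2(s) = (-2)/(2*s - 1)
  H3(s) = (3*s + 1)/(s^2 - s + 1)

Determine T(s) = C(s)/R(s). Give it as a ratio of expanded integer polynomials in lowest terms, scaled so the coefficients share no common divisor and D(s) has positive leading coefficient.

The answer is (-s^3 + 8*s^2 - 3*s)/(2*s^3 - 3*s^2 + 3*s - 1).

Reasoning:
Step 1. cascade H1, H2 -> (1 - s)/(2*s - 1)
Step 2. reduce the parallel group (H1*H2), H3: this yields T(s), and no further normalization is needed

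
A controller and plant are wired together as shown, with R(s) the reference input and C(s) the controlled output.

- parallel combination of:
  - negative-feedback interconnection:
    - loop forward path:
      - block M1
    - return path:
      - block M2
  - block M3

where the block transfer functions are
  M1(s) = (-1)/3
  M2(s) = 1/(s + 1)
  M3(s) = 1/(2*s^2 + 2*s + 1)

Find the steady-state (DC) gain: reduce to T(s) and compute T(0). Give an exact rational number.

Reducing step by step:

(1) reduce the feedback loop with forward M1 and return M2 -> (-s - 1)/(3*s + 2)
(2) add [M1/(1+M1*M2)], M3 (parallel) -> (-2*s^3 - 4*s^2 + 1)/(6*s^3 + 10*s^2 + 7*s + 2)
That last expression is T(s); at s = 0 only the constant terms survive, so T(0) = 1/2.

Answer: 1/2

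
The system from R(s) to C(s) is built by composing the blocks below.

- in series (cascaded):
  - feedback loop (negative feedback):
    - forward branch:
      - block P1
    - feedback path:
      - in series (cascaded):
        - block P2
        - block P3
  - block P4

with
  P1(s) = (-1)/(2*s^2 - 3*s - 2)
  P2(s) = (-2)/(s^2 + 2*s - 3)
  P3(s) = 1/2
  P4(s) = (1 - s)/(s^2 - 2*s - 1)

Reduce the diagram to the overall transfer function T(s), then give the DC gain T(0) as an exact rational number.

[1] combine P2, P3 in series = (-1)/(s^2 + 2*s - 3)
[2] collapse the loop (P1 forward, (P2*P3) return) = (-s^2 - 2*s + 3)/(2*s^4 + s^3 - 14*s^2 + 5*s + 7)
[3] multiply [P1/(1+P1*(P2*P3))], P4 (series) = (s^3 + s^2 - 5*s + 3)/(2*s^6 - 3*s^5 - 18*s^4 + 32*s^3 + 11*s^2 - 19*s - 7)
DC gain: substitute s = 0 into T(s) from step 3: T(0) = 3/(-7) = -3/7.

Hence the answer: -3/7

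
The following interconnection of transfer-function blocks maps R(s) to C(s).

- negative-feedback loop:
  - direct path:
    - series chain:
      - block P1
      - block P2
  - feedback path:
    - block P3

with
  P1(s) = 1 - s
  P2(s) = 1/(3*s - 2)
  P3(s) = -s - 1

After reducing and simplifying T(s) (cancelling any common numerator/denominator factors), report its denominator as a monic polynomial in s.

Step 1 - series reduction of P1, P2 gives (1 - s)/(3*s - 2)
Step 2 - collapse the loop ((P1*P2) forward, P3 return) gives (1 - s)/(s^2 + 3*s - 3)
The result of step 2 is T(s) in lowest terms. Its denominator already has leading coefficient 1, so it is monic as it stands.

Hence the answer: s^2 + 3*s - 3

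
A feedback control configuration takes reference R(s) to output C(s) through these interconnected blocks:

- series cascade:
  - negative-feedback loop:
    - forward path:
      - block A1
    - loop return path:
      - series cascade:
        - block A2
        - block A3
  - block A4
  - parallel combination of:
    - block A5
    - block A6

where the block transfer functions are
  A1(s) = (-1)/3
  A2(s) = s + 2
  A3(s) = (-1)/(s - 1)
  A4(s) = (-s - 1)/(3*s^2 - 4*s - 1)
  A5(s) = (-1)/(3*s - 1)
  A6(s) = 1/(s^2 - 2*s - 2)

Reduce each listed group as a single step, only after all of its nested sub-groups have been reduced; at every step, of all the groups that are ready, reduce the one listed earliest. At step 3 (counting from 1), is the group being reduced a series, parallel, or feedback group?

(1) combine A2, A3 in series
(2) reduce the feedback loop with forward A1 and return (A2*A3)
(3) add A5, A6 (parallel)
(4) combine [A1/(1+A1*(A2*A3))], A4, (A5+A6) in series
The group at step 3 is a parallel group.

Answer: parallel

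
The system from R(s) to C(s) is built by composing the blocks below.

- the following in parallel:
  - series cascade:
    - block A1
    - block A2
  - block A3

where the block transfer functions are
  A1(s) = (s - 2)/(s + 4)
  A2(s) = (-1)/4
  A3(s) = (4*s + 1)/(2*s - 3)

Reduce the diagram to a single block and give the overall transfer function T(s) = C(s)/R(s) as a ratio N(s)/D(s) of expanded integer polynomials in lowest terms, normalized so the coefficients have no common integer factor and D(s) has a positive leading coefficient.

Reducing step by step:

Step 1 - combine A1, A2 in series, giving (2 - s)/(4*s + 16)
Step 2 - parallel reduction of (A1*A2), A3, which is the overall transfer function T(s) = C(s)/R(s) in lowest terms

Answer: (14*s^2 + 75*s + 10)/(8*s^2 + 20*s - 48)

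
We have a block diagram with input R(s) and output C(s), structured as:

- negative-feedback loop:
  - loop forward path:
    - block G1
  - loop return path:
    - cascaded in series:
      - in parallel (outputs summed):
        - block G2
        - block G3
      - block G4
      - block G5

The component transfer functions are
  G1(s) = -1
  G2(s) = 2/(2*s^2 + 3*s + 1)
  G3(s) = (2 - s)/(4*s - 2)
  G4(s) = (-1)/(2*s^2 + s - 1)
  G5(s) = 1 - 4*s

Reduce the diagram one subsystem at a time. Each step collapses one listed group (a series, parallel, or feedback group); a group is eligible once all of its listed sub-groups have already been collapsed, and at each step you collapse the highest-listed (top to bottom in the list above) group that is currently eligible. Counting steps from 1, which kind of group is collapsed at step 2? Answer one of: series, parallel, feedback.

The answer is series.

Reasoning:
1. add G2, G3 (parallel)
2. reduce the series chain (G2+G3), G4, G5
3. feedback reduction of G1, ((G2+G3)*G4*G5)
At step 2 the group reduced is series.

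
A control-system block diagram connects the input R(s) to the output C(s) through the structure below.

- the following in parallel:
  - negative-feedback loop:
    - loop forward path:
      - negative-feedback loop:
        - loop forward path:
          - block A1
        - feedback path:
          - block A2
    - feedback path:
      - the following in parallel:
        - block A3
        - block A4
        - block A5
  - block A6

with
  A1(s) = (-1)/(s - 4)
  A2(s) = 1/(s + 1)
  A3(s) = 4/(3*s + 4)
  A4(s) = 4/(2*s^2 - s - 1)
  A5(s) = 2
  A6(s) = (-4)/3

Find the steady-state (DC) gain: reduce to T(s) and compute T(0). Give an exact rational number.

[1] feedback reduction of A1, A2; result (-s - 1)/(s^2 - 3*s - 5)
[2] combine A3, A4, A5 in parallel; result (12*s^3 + 18*s^2 - 6*s + 4)/(6*s^3 + 5*s^2 - 7*s - 4)
[3] reduce the feedback loop with forward [A1/(1+A1*A2)] and return (A3+A4+A5); result (-6*s^4 - 11*s^3 + 2*s^2 + 11*s + 4)/(6*s^5 - 25*s^4 - 82*s^3 - 20*s^2 + 49*s + 16)
[4] reduce the parallel group [[A1/(1+A1*A2)]/(1+[A1/(1+A1*A2)]*(A3+A4+A5))], A6; result (-24*s^5 + 82*s^4 + 295*s^3 + 86*s^2 - 163*s - 52)/(18*s^5 - 75*s^4 - 246*s^3 - 60*s^2 + 147*s + 48)
Step 4 gives the overall T(s). Then T(0) = -52/48 = -13/12.

Therefore the answer is -13/12.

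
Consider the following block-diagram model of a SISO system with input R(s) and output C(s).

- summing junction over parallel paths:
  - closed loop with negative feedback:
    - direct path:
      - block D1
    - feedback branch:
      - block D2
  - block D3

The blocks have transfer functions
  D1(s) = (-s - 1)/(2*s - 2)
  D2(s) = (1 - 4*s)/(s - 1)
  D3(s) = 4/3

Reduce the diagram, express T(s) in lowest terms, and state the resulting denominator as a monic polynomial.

[1] feedback reduction of D1, D2, giving (1 - s^2)/(6*s^2 - s + 1)
[2] parallel reduction of [D1/(1+D1*D2)], D3, giving (21*s^2 - 4*s + 7)/(18*s^2 - 3*s + 3)
That last expression is T(s), already simplified. Scaling its denominator by 1/18 (the reciprocal of the leading coefficient) yields the monic denominator.

Therefore the answer is s^2 - s/6 + 1/6.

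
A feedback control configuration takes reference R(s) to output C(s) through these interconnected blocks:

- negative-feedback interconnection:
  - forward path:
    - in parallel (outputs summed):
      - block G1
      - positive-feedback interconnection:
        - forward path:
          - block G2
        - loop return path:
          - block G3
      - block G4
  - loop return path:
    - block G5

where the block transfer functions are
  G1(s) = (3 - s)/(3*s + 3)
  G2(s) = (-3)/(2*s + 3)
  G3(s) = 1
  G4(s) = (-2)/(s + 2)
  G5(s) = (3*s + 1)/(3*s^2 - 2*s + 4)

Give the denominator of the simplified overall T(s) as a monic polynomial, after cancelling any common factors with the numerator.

Answer: s^5 + 5*s^4 + 73*s^3/18 - 38*s^2/9 + 9*s/2 + 7

Working:
Step 1: collapse the loop (G2 forward, G3 return): (-3)/(2*s + 6)
Step 2: add G1, [G2/(1-G2*G3)], G4 (parallel): (-2*s^3 - 25*s^2 - 57*s - 18)/(6*s^3 + 36*s^2 + 66*s + 36)
Step 3: close the feedback loop around (G1+[G2/(1-G2*G3)]+G4), G5: (-6*s^5 - 71*s^4 - 129*s^3 - 40*s^2 - 192*s - 72)/(18*s^5 + 90*s^4 + 73*s^3 - 76*s^2 + 81*s + 126)
Step 3 gives the fully reduced T(s), with no common factor left to cancel. The denominator's leading coefficient is 18, so divide each of its coefficients by 18 to get the monic form.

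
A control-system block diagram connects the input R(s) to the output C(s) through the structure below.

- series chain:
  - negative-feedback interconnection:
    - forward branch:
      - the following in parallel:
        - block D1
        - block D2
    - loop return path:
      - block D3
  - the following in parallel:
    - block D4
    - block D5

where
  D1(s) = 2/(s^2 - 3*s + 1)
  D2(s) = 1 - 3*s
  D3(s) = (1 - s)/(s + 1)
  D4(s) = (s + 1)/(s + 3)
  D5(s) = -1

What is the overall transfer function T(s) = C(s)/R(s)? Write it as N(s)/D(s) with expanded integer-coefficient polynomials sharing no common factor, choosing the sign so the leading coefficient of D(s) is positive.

1. sum the parallel branches D1, D2; result (-3*s^3 + 10*s^2 - 6*s + 3)/(s^2 - 3*s + 1)
2. apply the feedback formula to (D1+D2), D3; result (-3*s^4 + 7*s^3 + 4*s^2 - 3*s + 3)/(3*s^4 - 12*s^3 + 14*s^2 - 11*s + 4)
3. reduce the parallel group D4, D5; result (-2)/(s + 3)
4. multiply [(D1+D2)/(1+(D1+D2)*D3)], (D4+D5) (series), giving the overall T(s)

Final answer: (6*s^4 - 14*s^3 - 8*s^2 + 6*s - 6)/(3*s^5 - 3*s^4 - 22*s^3 + 31*s^2 - 29*s + 12)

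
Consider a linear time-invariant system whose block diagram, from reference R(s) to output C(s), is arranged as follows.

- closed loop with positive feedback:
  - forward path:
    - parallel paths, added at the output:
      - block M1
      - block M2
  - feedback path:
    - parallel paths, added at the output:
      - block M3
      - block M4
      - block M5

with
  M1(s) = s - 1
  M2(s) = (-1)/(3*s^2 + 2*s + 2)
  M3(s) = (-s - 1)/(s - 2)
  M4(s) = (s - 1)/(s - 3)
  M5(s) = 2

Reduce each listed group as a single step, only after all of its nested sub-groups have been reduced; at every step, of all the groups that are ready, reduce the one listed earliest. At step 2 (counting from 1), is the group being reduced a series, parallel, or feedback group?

Step 1. add M1, M2 (parallel)
Step 2. add M3, M4, M5 (parallel)
Step 3. feedback reduction of (M1+M2), (M3+M4+M5)
Step 2 collapses a parallel group.

Therefore the answer is parallel.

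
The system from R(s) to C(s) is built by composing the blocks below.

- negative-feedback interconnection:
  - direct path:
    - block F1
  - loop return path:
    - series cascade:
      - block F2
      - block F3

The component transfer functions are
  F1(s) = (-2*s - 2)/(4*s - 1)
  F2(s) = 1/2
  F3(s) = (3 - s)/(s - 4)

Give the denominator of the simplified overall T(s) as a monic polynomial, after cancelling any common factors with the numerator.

Step 1 - reduce the series chain F2, F3; result (3 - s)/(2*s - 8)
Step 2 - feedback reduction of F1, (F2*F3); result (-2*s^2 + 6*s + 8)/(5*s^2 - 19*s + 1)
Step 2 gives the fully reduced T(s), with no common factor left to cancel. The denominator's leading coefficient is 5, so divide each of its coefficients by 5 to get the monic form.

Hence the answer: s^2 - 19*s/5 + 1/5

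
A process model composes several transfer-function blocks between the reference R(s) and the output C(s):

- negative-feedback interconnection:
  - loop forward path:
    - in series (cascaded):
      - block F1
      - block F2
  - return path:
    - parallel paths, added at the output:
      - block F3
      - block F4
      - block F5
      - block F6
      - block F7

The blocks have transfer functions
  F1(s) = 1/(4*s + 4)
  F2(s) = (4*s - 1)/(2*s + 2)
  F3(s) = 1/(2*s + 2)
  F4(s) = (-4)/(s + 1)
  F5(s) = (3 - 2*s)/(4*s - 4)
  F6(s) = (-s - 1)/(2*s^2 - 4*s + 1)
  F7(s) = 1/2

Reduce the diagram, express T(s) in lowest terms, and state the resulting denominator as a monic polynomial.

Step 1: cascade F1, F2 -> (4*s - 1)/(8*s^2 + 16*s + 8)
Step 2: combine F3, F4, F5, F6, F7 in parallel -> (-30*s^3 + 78*s^2 - 69*s + 19)/(8*s^4 - 16*s^3 - 4*s^2 + 16*s - 4)
Step 3: collapse the loop ((F1*F2) forward, (F3+F4+F5+F6+F7) return) -> (32*s^5 - 72*s^4 + 68*s^2 - 32*s + 4)/(64*s^6 - 344*s^4 + 278*s^3 - 162*s^2 + 209*s - 51)
No further cancellation is possible in the step-3 result, so that is T(s). Its denominator becomes monic after dividing by the leading coefficient 64.

Answer: s^6 - 43*s^4/8 + 139*s^3/32 - 81*s^2/32 + 209*s/64 - 51/64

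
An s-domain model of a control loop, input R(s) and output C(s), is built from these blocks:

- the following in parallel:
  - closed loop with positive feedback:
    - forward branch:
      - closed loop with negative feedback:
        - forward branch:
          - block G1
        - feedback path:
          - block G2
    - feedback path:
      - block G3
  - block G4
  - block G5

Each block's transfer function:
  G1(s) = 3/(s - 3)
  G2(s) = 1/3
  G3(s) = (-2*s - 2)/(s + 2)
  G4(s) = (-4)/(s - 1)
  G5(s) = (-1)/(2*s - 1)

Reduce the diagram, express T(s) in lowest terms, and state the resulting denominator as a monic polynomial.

First reduce the diagram to T(s).

(1) feedback reduction of G1, G2 -> 3/(s - 2)
(2) apply the feedback formula to [G1/(1+G1*G2)], G3 -> (3*s + 6)/(s^2 + 6*s + 2)
(3) combine [[G1/(1+G1*G2)]/(1-[G1/(1+G1*G2)]*G3)], G4, G5 in parallel -> (-3*s^3 - 46*s^2 - 3*s + 16)/(2*s^4 + 9*s^3 - 13*s^2 + 2)
The result of step 3 is T(s) in lowest terms. Its denominator has leading coefficient 2; dividing the denominator through by 2 makes it monic.

Answer: s^4 + 9*s^3/2 - 13*s^2/2 + 1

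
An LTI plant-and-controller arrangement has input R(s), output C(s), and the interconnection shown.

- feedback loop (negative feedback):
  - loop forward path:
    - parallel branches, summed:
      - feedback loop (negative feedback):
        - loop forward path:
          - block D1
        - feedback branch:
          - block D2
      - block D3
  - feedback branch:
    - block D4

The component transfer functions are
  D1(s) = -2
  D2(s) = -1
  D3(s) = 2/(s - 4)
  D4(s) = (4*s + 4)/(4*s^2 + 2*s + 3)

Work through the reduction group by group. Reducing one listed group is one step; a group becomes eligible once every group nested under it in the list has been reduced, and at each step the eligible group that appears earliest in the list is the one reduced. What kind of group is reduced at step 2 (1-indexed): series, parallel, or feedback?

Answer: parallel

Working:
Step 1: reduce the feedback loop with forward D1 and return D2
Step 2: add [D1/(1+D1*D2)], D3 (parallel)
Step 3: collapse the loop (([D1/(1+D1*D2)]+D3) forward, D4 return)
So the answer for step 2 is parallel.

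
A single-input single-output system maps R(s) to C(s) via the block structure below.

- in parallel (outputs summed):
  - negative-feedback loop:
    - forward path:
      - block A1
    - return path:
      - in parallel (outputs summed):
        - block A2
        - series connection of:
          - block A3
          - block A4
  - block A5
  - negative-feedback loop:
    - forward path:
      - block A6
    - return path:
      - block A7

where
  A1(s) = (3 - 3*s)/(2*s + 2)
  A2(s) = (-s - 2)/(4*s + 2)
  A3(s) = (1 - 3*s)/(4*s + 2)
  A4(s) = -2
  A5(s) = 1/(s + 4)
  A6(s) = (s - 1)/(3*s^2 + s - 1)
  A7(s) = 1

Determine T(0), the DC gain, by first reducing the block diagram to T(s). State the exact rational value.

The answer is 0.

Reasoning:
Step 1 - cascade A3, A4, giving (3*s - 1)/(2*s + 1)
Step 2 - reduce the parallel group A2, (A3*A4), giving (5*s - 4)/(4*s + 2)
Step 3 - collapse the loop (A1 forward, (A2+(A3*A4)) return), giving (12*s^2 - 6*s - 6)/(7*s^2 - 39*s + 8)
Step 4 - collapse the loop (A6 forward, A7 return), giving (s - 1)/(3*s^2 + 2*s - 2)
Step 5 - combine [A1/(1+A1*(A2+(A3*A4)))], A5, [A6/(1+A6*A7)] in parallel, giving (36*s^5 + 178*s^4 - 151*s^3 - 421*s^2 + 286*s)/(21*s^5 - 19*s^4 - 480*s^3 - 178*s^2 + 360*s - 64)
Evaluating the step-5 result (the overall T(s)) at s = 0 gives T(0) = 0/(-64) = 0.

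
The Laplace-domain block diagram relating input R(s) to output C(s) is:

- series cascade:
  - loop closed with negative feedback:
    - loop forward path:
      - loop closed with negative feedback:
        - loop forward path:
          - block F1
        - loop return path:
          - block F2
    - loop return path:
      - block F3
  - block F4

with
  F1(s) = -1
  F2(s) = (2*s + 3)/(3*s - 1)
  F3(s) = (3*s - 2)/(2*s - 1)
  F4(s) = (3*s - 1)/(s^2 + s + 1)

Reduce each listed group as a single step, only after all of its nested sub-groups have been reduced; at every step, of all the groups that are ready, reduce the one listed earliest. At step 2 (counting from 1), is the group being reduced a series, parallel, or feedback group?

Step 1. feedback reduction of F1, F2
Step 2. collapse the loop ([F1/(1+F1*F2)] forward, F3 return)
Step 3. combine [[F1/(1+F1*F2)]/(1+[F1/(1+F1*F2)]*F3)], F4 in series
So the answer for step 2 is feedback.

Therefore the answer is feedback.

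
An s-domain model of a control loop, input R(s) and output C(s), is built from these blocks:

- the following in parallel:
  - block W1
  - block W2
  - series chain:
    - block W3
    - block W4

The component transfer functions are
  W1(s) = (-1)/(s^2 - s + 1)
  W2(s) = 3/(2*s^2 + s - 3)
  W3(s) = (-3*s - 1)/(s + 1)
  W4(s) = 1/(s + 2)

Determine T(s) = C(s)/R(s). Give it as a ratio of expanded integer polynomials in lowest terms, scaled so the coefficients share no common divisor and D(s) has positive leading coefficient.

The answer is (-6*s^5 + 2*s^4 + 6*s^3 - 14*s^2 + 15*s + 15)/(2*s^6 + 5*s^5 - s^4 - 4*s^3 + 5*s^2 - s - 6).

Reasoning:
Step 1 - cascade W3, W4; result (-3*s - 1)/(s^2 + 3*s + 2)
Step 2 - add W1, W2, (W3*W4) (parallel); the result is T(s) itself (integer coefficients, no common factor, positive leading denominator coefficient)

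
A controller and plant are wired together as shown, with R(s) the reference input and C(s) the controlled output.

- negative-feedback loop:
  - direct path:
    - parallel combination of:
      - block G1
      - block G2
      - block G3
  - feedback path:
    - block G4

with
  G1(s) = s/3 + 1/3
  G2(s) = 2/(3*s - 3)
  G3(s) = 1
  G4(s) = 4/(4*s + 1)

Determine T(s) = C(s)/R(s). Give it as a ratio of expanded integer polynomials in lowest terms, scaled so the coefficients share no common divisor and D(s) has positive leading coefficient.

[1] add G1, G2, G3 (parallel), giving (s^2 + 3*s - 2)/(3*s - 3)
[2] feedback reduction of (G1+G2+G3), G4: this yields T(s), and no further normalization is needed

Therefore the answer is (4*s^3 + 13*s^2 - 5*s - 2)/(16*s^2 + 3*s - 11).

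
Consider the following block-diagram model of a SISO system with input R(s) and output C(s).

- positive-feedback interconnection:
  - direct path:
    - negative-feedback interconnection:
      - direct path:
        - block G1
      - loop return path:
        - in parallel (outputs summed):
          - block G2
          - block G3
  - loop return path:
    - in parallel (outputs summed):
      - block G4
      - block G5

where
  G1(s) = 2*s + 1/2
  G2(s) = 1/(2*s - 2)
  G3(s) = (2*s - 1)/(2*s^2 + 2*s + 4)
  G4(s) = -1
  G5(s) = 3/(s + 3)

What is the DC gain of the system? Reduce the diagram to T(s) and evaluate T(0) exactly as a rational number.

First reduce the diagram to T(s).

1. parallel reduction of G2, G3; result (3*s^2 - 2*s + 3)/(2*s^3 + 2*s - 4)
2. apply the feedback formula to G1, (G2+G3); result (8*s^4 + 2*s^3 + 8*s^2 - 14*s - 4)/(16*s^3 - 5*s^2 + 14*s - 5)
3. combine G4, G5 in parallel; result (-s)/(s + 3)
4. reduce the feedback loop with forward [G1/(1+G1*(G2+G3))] and return (G4+G5); result (8*s^5 + 26*s^4 + 14*s^3 + 10*s^2 - 46*s - 12)/(8*s^5 + 18*s^4 + 51*s^3 - 15*s^2 + 33*s - 15)
DC gain: substitute s = 0 into T(s) from step 4: T(0) = -12/(-15) = 4/5.

Answer: 4/5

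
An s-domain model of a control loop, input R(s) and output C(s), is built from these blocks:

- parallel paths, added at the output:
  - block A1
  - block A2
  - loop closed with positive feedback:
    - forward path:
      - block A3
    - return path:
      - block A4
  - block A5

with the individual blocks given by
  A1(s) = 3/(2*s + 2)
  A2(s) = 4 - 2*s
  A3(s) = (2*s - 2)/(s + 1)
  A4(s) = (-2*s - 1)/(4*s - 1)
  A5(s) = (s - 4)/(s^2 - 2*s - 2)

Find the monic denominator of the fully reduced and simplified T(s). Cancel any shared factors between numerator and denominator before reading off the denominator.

Answer: s^5 - 7*s^4/8 - 9*s^3/2 - 17*s^2/8 + 5*s/4 + 3/4

Working:
Step 1. reduce the feedback loop with forward A3 and return A4 = (8*s^2 - 10*s + 2)/(8*s^2 + s - 3)
Step 2. add A1, A2, [A3/(1-A3*A4)], A5 (parallel) = (-32*s^6 + 108*s^5 + 92*s^4 - 351*s^3 - 271*s^2 + 102*s + 82)/(16*s^5 - 14*s^4 - 72*s^3 - 34*s^2 + 20*s + 12)
Step 2 gives the fully reduced T(s), with no common factor left to cancel. The denominator's leading coefficient is 16, so divide each of its coefficients by 16 to get the monic form.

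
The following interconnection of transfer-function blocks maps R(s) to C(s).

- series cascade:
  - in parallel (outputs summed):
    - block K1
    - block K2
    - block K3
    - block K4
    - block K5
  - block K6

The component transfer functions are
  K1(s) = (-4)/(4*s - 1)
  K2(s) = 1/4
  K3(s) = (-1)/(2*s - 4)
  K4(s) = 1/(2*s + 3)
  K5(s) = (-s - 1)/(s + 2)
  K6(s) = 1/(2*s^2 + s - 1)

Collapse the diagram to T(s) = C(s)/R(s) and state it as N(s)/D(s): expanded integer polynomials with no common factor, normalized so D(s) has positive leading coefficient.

The answer is (-24*s^4 - 30*s^3 - 23*s^2 + 58*s + 208)/(64*s^6 + 112*s^5 - 272*s^4 - 500*s^3 + 76*s^2 + 208*s - 48).

Reasoning:
(1) combine K1, K2, K3, K4, K5 in parallel -> (-24*s^4 - 30*s^3 - 23*s^2 + 58*s + 208)/(32*s^4 + 40*s^3 - 140*s^2 - 160*s + 48)
(2) series reduction of (K1+K2+K3+K4+K5), K6, giving the overall T(s)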